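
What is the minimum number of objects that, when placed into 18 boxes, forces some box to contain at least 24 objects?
n = (24 − 1)·18 + 1 = 415

By the generalised pigeonhole principle, to guarantee some box contains ≥ r objects we need more than (r − 1) · k objects total. Threshold: n = (r − 1) · k + 1. With r = 24 and k = 18: n = 23 · 18 + 1 = 414 + 1 = 415. For n = 414 = 23 · 18, we can put exactly 23 objects in every box, avoiding 24 in any single one — so 415 is tight.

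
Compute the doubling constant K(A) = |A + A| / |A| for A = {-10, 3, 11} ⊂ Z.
K = |A + A| / |A| = 6/3 = 2

Enumerate A + A = {a + b : a, b ∈ A}. With |A| = 3, there are |A|^2 = 9 ordered sum pairs; collecting distinct values, A + A = {-20, -7, 1, 6, 14, 22}, so |A + A| = 6. Thus K = 6/3 = 2. For comparison, the minimum possible |A + A| over all 3-element sets is 2·3 − 1 = 5 (so min K = 5/3), attained only by arithmetic progressions.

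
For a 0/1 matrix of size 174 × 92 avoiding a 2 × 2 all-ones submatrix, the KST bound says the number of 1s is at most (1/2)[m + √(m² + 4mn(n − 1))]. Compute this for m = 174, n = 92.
z(174, 92; 2, 2) ≤ (1/2)[174 + √(174² + 4·174·92·91)] = (1/2)[174 + √5857188] = 1297.0814

Kővári–Sós–Turán: let r_1, ..., r_174 be the row sums and z = Σ r_i the total number of 1s. Each pair of columns can share at most one row with both entries 1 (else a 2×2 all-ones block appears), so Σ_i C(r_i, 2) ≤ C(92, 2) = 4186. By convexity Σ_i C(r_i, 2) ≥ 174·C(z/174, 2) = z(z − 174)/(2·174), giving z² − 174z − 174·92·91 ≤ 0 and hence z ≤ (1/2)[174 + √(30276 + 4·1456728)] = (1/2)[174 + √5857188] ≈ (1/2)(174 + 2420.1628) = 1297.0814.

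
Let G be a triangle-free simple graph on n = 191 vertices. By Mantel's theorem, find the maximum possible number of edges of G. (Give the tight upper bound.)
ex(191, K_3) = ⌊191^2/4⌋ = 9120

Mantel (1907): a triangle-free graph on n vertices has at most ⌊n^2/4⌋ edges, with equality for the complete bipartite graph K_{⌊n/2⌋, ⌈n/2⌉}. For n = 191: ⌊191^2/4⌋ = ⌊36481/4⌋ = 9120. The extremal graph is K_{95, 96}, which has 95·96 = 9120 edges.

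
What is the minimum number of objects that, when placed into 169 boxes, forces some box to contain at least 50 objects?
n = (50 − 1)·169 + 1 = 8282

By the generalised pigeonhole principle, to guarantee some box contains ≥ r objects we need more than (r − 1) · k objects total. Threshold: n = (r − 1) · k + 1. With r = 50 and k = 169: n = 49 · 169 + 1 = 8281 + 1 = 8282. For n = 8281 = 49 · 169, we can put exactly 49 objects in every box, avoiding 50 in any single one — so 8282 is tight.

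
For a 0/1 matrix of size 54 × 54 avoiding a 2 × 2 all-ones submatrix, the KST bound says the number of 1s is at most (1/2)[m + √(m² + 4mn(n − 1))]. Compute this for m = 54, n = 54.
z(54, 54; 2, 2) ≤ (1/2)[54 + √(54² + 4·54·54·53)] = (1/2)[54 + √621108] = 421.052

Kővári–Sós–Turán: let r_1, ..., r_54 be the row sums and z = Σ r_i the total number of 1s. Each pair of columns can share at most one row with both entries 1 (else a 2×2 all-ones block appears), so Σ_i C(r_i, 2) ≤ C(54, 2) = 1431. By convexity Σ_i C(r_i, 2) ≥ 54·C(z/54, 2) = z(z − 54)/(2·54), giving z² − 54z − 54·54·53 ≤ 0 and hence z ≤ (1/2)[54 + √(2916 + 4·154548)] = (1/2)[54 + √621108] ≈ (1/2)(54 + 788.1041) = 421.052.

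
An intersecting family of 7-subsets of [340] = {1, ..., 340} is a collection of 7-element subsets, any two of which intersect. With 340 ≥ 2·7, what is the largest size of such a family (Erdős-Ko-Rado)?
max |F| = C(339, 6) = 2016249878188

The Erdős-Ko-Rado theorem states: for n ≥ 2k, an intersecting family of k-subsets of an n-element set has size at most C(n − 1, k − 1), with equality for 'star' families {A ⊆ [n] : |A| = k, i ∈ A} (fix an element i). For n = 340, k = 7: C(339, 6) = 2016249878188.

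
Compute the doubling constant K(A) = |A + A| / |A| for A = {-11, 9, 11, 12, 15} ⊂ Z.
K = |A + A| / |A| = 14/5

Enumerate A + A = {a + b : a, b ∈ A}. With |A| = 5, there are |A|^2 = 25 ordered sum pairs; collecting distinct values, A + A = {-22, -2, 0, 1, 4, 18, 20, 21, 22, 23, 24, 26, 27, 30}, so |A + A| = 14. Thus K = 14/5. For comparison, the minimum possible |A + A| over all 5-element sets is 2·5 − 1 = 9 (so min K = 9/5), attained only by arithmetic progressions.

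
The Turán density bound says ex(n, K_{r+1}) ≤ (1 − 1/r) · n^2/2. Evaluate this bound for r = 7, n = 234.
Turán density bound = (6/7) · 234^2/2 = 164268/7 ≈ 23466.8571

Turán's theorem: ex(n, K_{r+1}) is achieved by the complete r-partite Turán graph T(n, r) with parts as balanced as possible, and is at most (1 − 1/r) · n^2/2. For r = 7, n = 234: the density bound is (6/7) · 54756/2 = 164268/7 ≈ 23466.8571. The integer-valued extremum is e(T(234, 7)) = 23466, which is strictly less than the density bound 164268/7 since 7 ∤ 234 (the parts of T(234, 7) cannot all be equal).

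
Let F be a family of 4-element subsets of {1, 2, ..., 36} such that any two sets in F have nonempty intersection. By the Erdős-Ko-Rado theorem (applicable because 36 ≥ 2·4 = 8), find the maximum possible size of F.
max |F| = C(35, 3) = 6545

The Erdős-Ko-Rado theorem states: for n ≥ 2k, an intersecting family of k-subsets of an n-element set has size at most C(n − 1, k − 1), with equality for 'star' families {A ⊆ [n] : |A| = k, i ∈ A} (fix an element i). For n = 36, k = 4: C(35, 3) = 6545.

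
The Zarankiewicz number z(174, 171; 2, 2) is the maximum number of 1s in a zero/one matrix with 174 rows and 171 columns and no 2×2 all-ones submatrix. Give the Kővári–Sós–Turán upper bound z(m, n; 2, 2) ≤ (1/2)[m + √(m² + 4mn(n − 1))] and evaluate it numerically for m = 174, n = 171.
z(174, 171; 2, 2) ≤ (1/2)[174 + √(174² + 4·174·171·170)] = (1/2)[174 + √20262996] = 2337.7219

Kővári–Sós–Turán: let r_1, ..., r_174 be the row sums and z = Σ r_i the total number of 1s. Each pair of columns can share at most one row with both entries 1 (else a 2×2 all-ones block appears), so Σ_i C(r_i, 2) ≤ C(171, 2) = 14535. By convexity Σ_i C(r_i, 2) ≥ 174·C(z/174, 2) = z(z − 174)/(2·174), giving z² − 174z − 174·171·170 ≤ 0 and hence z ≤ (1/2)[174 + √(30276 + 4·5058180)] = (1/2)[174 + √20262996] ≈ (1/2)(174 + 4501.4438) = 2337.7219.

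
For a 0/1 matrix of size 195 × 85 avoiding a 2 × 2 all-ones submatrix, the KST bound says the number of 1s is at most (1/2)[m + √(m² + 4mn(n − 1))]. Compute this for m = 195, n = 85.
z(195, 85; 2, 2) ≤ (1/2)[195 + √(195² + 4·195·85·84)] = (1/2)[195 + √5607225] = 1281.479

Kővári–Sós–Turán: let r_1, ..., r_195 be the row sums and z = Σ r_i the total number of 1s. Each pair of columns can share at most one row with both entries 1 (else a 2×2 all-ones block appears), so Σ_i C(r_i, 2) ≤ C(85, 2) = 3570. By convexity Σ_i C(r_i, 2) ≥ 195·C(z/195, 2) = z(z − 195)/(2·195), giving z² − 195z − 195·85·84 ≤ 0 and hence z ≤ (1/2)[195 + √(38025 + 4·1392300)] = (1/2)[195 + √5607225] ≈ (1/2)(195 + 2367.958) = 1281.479.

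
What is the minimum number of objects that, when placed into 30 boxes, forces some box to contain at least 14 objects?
n = (14 − 1)·30 + 1 = 391

By the generalised pigeonhole principle, to guarantee some box contains ≥ r objects we need more than (r − 1) · k objects total. Threshold: n = (r − 1) · k + 1. With r = 14 and k = 30: n = 13 · 30 + 1 = 390 + 1 = 391. For n = 390 = 13 · 30, we can put exactly 13 objects in every box, avoiding 14 in any single one — so 391 is tight.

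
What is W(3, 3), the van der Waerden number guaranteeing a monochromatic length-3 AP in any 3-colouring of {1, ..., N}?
W(3, 3) = 27

This is a classical value, W(3, 3) = 27, established by combining an explicit 3-colouring of {1, ..., 26} with no monochromatic 3-AP (giving the lower bound W(3, 3) > 26) and a finite case analysis / exhaustive computer search showing every 3-colouring of {1, ..., 27} has such an AP.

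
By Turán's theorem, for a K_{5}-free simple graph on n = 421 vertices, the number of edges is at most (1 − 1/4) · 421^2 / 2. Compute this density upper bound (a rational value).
Turán density bound = (3/4) · 421^2/2 = 531723/8 ≈ 66465.375

Turán's theorem: ex(n, K_{r+1}) is achieved by the complete r-partite Turán graph T(n, r) with parts as balanced as possible, and is at most (1 − 1/r) · n^2/2. For r = 4, n = 421: the density bound is (3/4) · 177241/2 = 531723/8 ≈ 66465.375. The integer-valued extremum is e(T(421, 4)) = 66465, which is strictly less than the density bound 531723/8 since 4 ∤ 421 (the parts of T(421, 4) cannot all be equal).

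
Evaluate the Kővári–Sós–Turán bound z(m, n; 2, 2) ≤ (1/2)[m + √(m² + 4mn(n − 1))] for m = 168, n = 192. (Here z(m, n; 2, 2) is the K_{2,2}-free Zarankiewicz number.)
z(168, 192; 2, 2) ≤ (1/2)[168 + √(168² + 4·168·192·191)] = (1/2)[168 + √24671808] = 2567.5362

Kővári–Sós–Turán: let r_1, ..., r_168 be the row sums and z = Σ r_i the total number of 1s. Each pair of columns can share at most one row with both entries 1 (else a 2×2 all-ones block appears), so Σ_i C(r_i, 2) ≤ C(192, 2) = 18336. By convexity Σ_i C(r_i, 2) ≥ 168·C(z/168, 2) = z(z − 168)/(2·168), giving z² − 168z − 168·192·191 ≤ 0 and hence z ≤ (1/2)[168 + √(28224 + 4·6160896)] = (1/2)[168 + √24671808] ≈ (1/2)(168 + 4967.0724) = 2567.5362.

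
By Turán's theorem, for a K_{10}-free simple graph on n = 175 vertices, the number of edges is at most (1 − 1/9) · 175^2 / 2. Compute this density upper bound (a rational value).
Turán density bound = (8/9) · 175^2/2 = 122500/9 ≈ 13611.1111

Turán's theorem: ex(n, K_{r+1}) is achieved by the complete r-partite Turán graph T(n, r) with parts as balanced as possible, and is at most (1 − 1/r) · n^2/2. For r = 9, n = 175: the density bound is (8/9) · 30625/2 = 122500/9 ≈ 13611.1111. The integer-valued extremum is e(T(175, 9)) = 13610, which is strictly less than the density bound 122500/9 since 9 ∤ 175 (the parts of T(175, 9) cannot all be equal).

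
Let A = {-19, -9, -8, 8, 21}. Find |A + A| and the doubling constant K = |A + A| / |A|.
K = |A + A| / |A| = 15/5 = 3

Enumerate A + A = {a + b : a, b ∈ A}. With |A| = 5, there are |A|^2 = 25 ordered sum pairs; collecting distinct values, A + A = {-38, -28, -27, -18, -17, -16, -11, -1, 0, 2, 12, 13, 16, 29, 42}, so |A + A| = 15. Thus K = 15/5 = 3. For comparison, the minimum possible |A + A| over all 5-element sets is 2·5 − 1 = 9 (so min K = 9/5), attained only by arithmetic progressions.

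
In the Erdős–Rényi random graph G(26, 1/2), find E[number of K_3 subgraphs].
E[# K_3] = C(26, 3) · (1/2)^C(3, 2) = 2600 / 2^3 = 325

For each 3-subset S of vertices (there are C(26, 3) = 2600 such S), let X_S = 1 if S induces a K_3 (all C(3, 2) = 3 edges present). Then P(X_S = 1) = (1/2)^3 = 1/8. By linearity of expectation, E[# K_3] = C(26, 3) · (1/2)^3 = 2600 / 8 = 325.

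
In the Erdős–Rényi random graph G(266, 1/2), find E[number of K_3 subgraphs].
E[# K_3] = C(266, 3) · (1/2)^C(3, 2) = 3101560 / 2^3 = 387695

For each 3-subset S of vertices (there are C(266, 3) = 3101560 such S), let X_S = 1 if S induces a K_3 (all C(3, 2) = 3 edges present). Then P(X_S = 1) = (1/2)^3 = 1/8. By linearity of expectation, E[# K_3] = C(266, 3) · (1/2)^3 = 3101560 / 8 = 387695.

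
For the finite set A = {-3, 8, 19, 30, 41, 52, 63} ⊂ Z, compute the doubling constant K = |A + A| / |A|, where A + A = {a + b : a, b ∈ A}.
K = |A + A| / |A| = 13/7

Enumerate A + A = {a + b : a, b ∈ A}. With |A| = 7, there are |A|^2 = 49 ordered sum pairs; collecting distinct values, A + A = {-6, 5, 16, 27, 38, 49, 60, 71, 82, 93, 104, 115, 126}, so |A + A| = 13. Thus K = 13/7. Here |A + A| = 2|A| − 1 = 13, the minimum possible — so K = 13/7 is minimal, which holds iff A is an arithmetic progression.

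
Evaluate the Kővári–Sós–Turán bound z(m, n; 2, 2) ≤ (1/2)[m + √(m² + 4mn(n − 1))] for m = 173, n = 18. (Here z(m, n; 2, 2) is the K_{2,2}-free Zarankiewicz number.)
z(173, 18; 2, 2) ≤ (1/2)[173 + √(173² + 4·173·18·17)] = (1/2)[173 + √241681] = 332.3053

Kővári–Sós–Turán: let r_1, ..., r_173 be the row sums and z = Σ r_i the total number of 1s. Each pair of columns can share at most one row with both entries 1 (else a 2×2 all-ones block appears), so Σ_i C(r_i, 2) ≤ C(18, 2) = 153. By convexity Σ_i C(r_i, 2) ≥ 173·C(z/173, 2) = z(z − 173)/(2·173), giving z² − 173z − 173·18·17 ≤ 0 and hence z ≤ (1/2)[173 + √(29929 + 4·52938)] = (1/2)[173 + √241681] ≈ (1/2)(173 + 491.6106) = 332.3053.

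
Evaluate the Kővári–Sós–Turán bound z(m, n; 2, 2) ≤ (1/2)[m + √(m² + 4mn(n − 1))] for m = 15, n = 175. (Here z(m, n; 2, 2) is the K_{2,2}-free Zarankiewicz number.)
z(15, 175; 2, 2) ≤ (1/2)[15 + √(15² + 4·15·175·174)] = (1/2)[15 + √1827225] = 683.3744

Kővári–Sós–Turán: let r_1, ..., r_15 be the row sums and z = Σ r_i the total number of 1s. Each pair of columns can share at most one row with both entries 1 (else a 2×2 all-ones block appears), so Σ_i C(r_i, 2) ≤ C(175, 2) = 15225. By convexity Σ_i C(r_i, 2) ≥ 15·C(z/15, 2) = z(z − 15)/(2·15), giving z² − 15z − 15·175·174 ≤ 0 and hence z ≤ (1/2)[15 + √(225 + 4·456750)] = (1/2)[15 + √1827225] ≈ (1/2)(15 + 1351.7489) = 683.3744.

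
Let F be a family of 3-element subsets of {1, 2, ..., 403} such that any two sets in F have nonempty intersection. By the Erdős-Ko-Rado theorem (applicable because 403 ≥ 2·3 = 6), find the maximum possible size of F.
max |F| = C(402, 2) = 80601

Erdős-Ko-Rado (1961): when n ≥ 2k, max |F| = C(n−1, k−1). The bound is attained by the star {A : i ∈ A} for any fixed i ∈ [n]. Here C(403−1, 3−1) = C(402, 2) = 80601.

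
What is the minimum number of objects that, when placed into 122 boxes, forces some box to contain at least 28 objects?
n = (28 − 1)·122 + 1 = 3295

By the generalised pigeonhole principle, to guarantee some box contains ≥ r objects we need more than (r − 1) · k objects total. Threshold: n = (r − 1) · k + 1. With r = 28 and k = 122: n = 27 · 122 + 1 = 3294 + 1 = 3295. For n = 3294 = 27 · 122, we can put exactly 27 objects in every box, avoiding 28 in any single one — so 3295 is tight.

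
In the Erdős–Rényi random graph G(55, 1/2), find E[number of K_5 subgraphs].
E[# K_5] = C(55, 5) · (1/2)^C(5, 2) = 3478761 / 2^10 ≈ 3397.227539

For each 5-subset S of vertices (there are C(55, 5) = 3478761 such S), let X_S = 1 if S induces a K_5 (all C(5, 2) = 10 edges present). Then P(X_S = 1) = (1/2)^10 = 1/1024. By linearity of expectation, E[# K_5] = C(55, 5) · (1/2)^10 = 3478761 / 1024 ≈ 3397.227539.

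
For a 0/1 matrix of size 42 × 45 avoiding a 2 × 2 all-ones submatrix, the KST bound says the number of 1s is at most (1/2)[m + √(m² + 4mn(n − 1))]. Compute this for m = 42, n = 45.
z(42, 45; 2, 2) ≤ (1/2)[42 + √(42² + 4·42·45·44)] = (1/2)[42 + √334404] = 310.1384

Kővári–Sós–Turán: let r_1, ..., r_42 be the row sums and z = Σ r_i the total number of 1s. Each pair of columns can share at most one row with both entries 1 (else a 2×2 all-ones block appears), so Σ_i C(r_i, 2) ≤ C(45, 2) = 990. By convexity Σ_i C(r_i, 2) ≥ 42·C(z/42, 2) = z(z − 42)/(2·42), giving z² − 42z − 42·45·44 ≤ 0 and hence z ≤ (1/2)[42 + √(1764 + 4·83160)] = (1/2)[42 + √334404] ≈ (1/2)(42 + 578.2768) = 310.1384.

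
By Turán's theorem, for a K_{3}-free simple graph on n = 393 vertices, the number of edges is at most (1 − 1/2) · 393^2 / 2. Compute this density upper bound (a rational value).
Turán density bound = (1/2) · 393^2/2 = 154449/4 ≈ 38612.25

Turán's theorem: ex(n, K_{r+1}) is achieved by the complete r-partite Turán graph T(n, r) with parts as balanced as possible, and is at most (1 − 1/r) · n^2/2. For r = 2, n = 393: the density bound is (1/2) · 154449/2 = 154449/4 ≈ 38612.25. The integer-valued extremum is e(T(393, 2)) = 38612, which is strictly less than the density bound 154449/4 since 2 ∤ 393 (the parts of T(393, 2) cannot all be equal).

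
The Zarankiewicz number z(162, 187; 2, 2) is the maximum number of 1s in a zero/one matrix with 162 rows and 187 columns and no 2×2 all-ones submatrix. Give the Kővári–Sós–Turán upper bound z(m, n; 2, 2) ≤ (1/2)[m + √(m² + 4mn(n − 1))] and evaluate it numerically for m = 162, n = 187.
z(162, 187; 2, 2) ≤ (1/2)[162 + √(162² + 4·162·187·186)] = (1/2)[162 + √22564980] = 2456.1305

Kővári–Sós–Turán: let r_1, ..., r_162 be the row sums and z = Σ r_i the total number of 1s. Each pair of columns can share at most one row with both entries 1 (else a 2×2 all-ones block appears), so Σ_i C(r_i, 2) ≤ C(187, 2) = 17391. By convexity Σ_i C(r_i, 2) ≥ 162·C(z/162, 2) = z(z − 162)/(2·162), giving z² − 162z − 162·187·186 ≤ 0 and hence z ≤ (1/2)[162 + √(26244 + 4·5634684)] = (1/2)[162 + √22564980] ≈ (1/2)(162 + 4750.261) = 2456.1305.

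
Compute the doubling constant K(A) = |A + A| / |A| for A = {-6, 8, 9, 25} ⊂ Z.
K = |A + A| / |A| = 10/4 = 5/2

Enumerate A + A = {a + b : a, b ∈ A}. With |A| = 4, there are |A|^2 = 16 ordered sum pairs; collecting distinct values, A + A = {-12, 2, 3, 16, 17, 18, 19, 33, 34, 50}, so |A + A| = 10. Thus K = 10/4 = 5/2. For comparison, the minimum possible |A + A| over all 4-element sets is 2·4 − 1 = 7 (so min K = 7/4), attained only by arithmetic progressions.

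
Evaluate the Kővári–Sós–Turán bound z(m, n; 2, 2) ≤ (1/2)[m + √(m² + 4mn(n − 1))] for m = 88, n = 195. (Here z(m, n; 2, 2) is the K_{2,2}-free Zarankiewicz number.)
z(88, 195; 2, 2) ≤ (1/2)[88 + √(88² + 4·88·195·194)] = (1/2)[88 + √13323904] = 1869.0962

Kővári–Sós–Turán: let r_1, ..., r_88 be the row sums and z = Σ r_i the total number of 1s. Each pair of columns can share at most one row with both entries 1 (else a 2×2 all-ones block appears), so Σ_i C(r_i, 2) ≤ C(195, 2) = 18915. By convexity Σ_i C(r_i, 2) ≥ 88·C(z/88, 2) = z(z − 88)/(2·88), giving z² − 88z − 88·195·194 ≤ 0 and hence z ≤ (1/2)[88 + √(7744 + 4·3329040)] = (1/2)[88 + √13323904] ≈ (1/2)(88 + 3650.1923) = 1869.0962.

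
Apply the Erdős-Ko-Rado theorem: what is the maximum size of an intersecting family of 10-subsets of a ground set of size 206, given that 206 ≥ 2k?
max |F| = C(205, 9) = 1474616024011075

The Erdős-Ko-Rado theorem states: for n ≥ 2k, an intersecting family of k-subsets of an n-element set has size at most C(n − 1, k − 1), with equality for 'star' families {A ⊆ [n] : |A| = k, i ∈ A} (fix an element i). For n = 206, k = 10: C(205, 9) = 1474616024011075.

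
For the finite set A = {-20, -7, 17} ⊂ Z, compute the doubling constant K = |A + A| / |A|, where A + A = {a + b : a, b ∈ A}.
K = |A + A| / |A| = 6/3 = 2

Enumerate A + A = {a + b : a, b ∈ A}. With |A| = 3, there are |A|^2 = 9 ordered sum pairs; collecting distinct values, A + A = {-40, -27, -14, -3, 10, 34}, so |A + A| = 6. Thus K = 6/3 = 2. For comparison, the minimum possible |A + A| over all 3-element sets is 2·3 − 1 = 5 (so min K = 5/3), attained only by arithmetic progressions.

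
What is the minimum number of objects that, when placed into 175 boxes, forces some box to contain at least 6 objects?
n = (6 − 1)·175 + 1 = 876

By the generalised pigeonhole principle, to guarantee some box contains ≥ r objects we need more than (r − 1) · k objects total. Threshold: n = (r − 1) · k + 1. With r = 6 and k = 175: n = 5 · 175 + 1 = 875 + 1 = 876. For n = 875 = 5 · 175, we can put exactly 5 objects in every box, avoiding 6 in any single one — so 876 is tight.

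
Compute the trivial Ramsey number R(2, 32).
R(2, 32) = 32

R(2, k) = k for all k ≥ 2: in a 2-colouring of K_k, either some edge is red (a red K_2) or all edges are blue (a blue K_k). And K_{31} coloured all-blue has no blue K_32, so R(2, 32) > 31. Hence R(2, 32) = 32.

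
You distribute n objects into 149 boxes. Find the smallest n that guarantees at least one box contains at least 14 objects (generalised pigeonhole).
n = (14 − 1)·149 + 1 = 1938

By the generalised pigeonhole principle, to guarantee some box contains ≥ r objects we need more than (r − 1) · k objects total. Threshold: n = (r − 1) · k + 1. With r = 14 and k = 149: n = 13 · 149 + 1 = 1937 + 1 = 1938. For n = 1937 = 13 · 149, we can put exactly 13 objects in every box, avoiding 14 in any single one — so 1938 is tight.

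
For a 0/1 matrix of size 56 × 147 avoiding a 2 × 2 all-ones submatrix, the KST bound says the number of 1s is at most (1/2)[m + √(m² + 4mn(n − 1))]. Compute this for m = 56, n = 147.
z(56, 147; 2, 2) ≤ (1/2)[56 + √(56² + 4·56·147·146)] = (1/2)[56 + √4810624] = 1124.6567

Kővári–Sós–Turán: let r_1, ..., r_56 be the row sums and z = Σ r_i the total number of 1s. Each pair of columns can share at most one row with both entries 1 (else a 2×2 all-ones block appears), so Σ_i C(r_i, 2) ≤ C(147, 2) = 10731. By convexity Σ_i C(r_i, 2) ≥ 56·C(z/56, 2) = z(z − 56)/(2·56), giving z² − 56z − 56·147·146 ≤ 0 and hence z ≤ (1/2)[56 + √(3136 + 4·1201872)] = (1/2)[56 + √4810624] ≈ (1/2)(56 + 2193.3135) = 1124.6567.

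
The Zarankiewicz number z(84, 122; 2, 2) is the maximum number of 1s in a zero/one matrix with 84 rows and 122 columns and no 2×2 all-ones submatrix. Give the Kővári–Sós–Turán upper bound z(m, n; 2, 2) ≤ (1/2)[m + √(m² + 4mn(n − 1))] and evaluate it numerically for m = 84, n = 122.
z(84, 122; 2, 2) ≤ (1/2)[84 + √(84² + 4·84·122·121)] = (1/2)[84 + √4967088] = 1156.3482

Kővári–Sós–Turán: let r_1, ..., r_84 be the row sums and z = Σ r_i the total number of 1s. Each pair of columns can share at most one row with both entries 1 (else a 2×2 all-ones block appears), so Σ_i C(r_i, 2) ≤ C(122, 2) = 7381. By convexity Σ_i C(r_i, 2) ≥ 84·C(z/84, 2) = z(z − 84)/(2·84), giving z² − 84z − 84·122·121 ≤ 0 and hence z ≤ (1/2)[84 + √(7056 + 4·1240008)] = (1/2)[84 + √4967088] ≈ (1/2)(84 + 2228.6965) = 1156.3482.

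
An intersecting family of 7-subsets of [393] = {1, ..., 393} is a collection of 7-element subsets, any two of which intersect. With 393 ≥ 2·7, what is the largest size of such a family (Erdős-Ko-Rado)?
max |F| = C(392, 6) = 4849391277276

Erdős-Ko-Rado (1961): when n ≥ 2k, max |F| = C(n−1, k−1). The bound is attained by the star {A : i ∈ A} for any fixed i ∈ [n]. Here C(393−1, 7−1) = C(392, 6) = 4849391277276.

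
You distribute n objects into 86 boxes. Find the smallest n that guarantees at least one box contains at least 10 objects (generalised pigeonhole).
n = (10 − 1)·86 + 1 = 775

By the generalised pigeonhole principle, to guarantee some box contains ≥ r objects we need more than (r − 1) · k objects total. Threshold: n = (r − 1) · k + 1. With r = 10 and k = 86: n = 9 · 86 + 1 = 774 + 1 = 775. For n = 774 = 9 · 86, we can put exactly 9 objects in every box, avoiding 10 in any single one — so 775 is tight.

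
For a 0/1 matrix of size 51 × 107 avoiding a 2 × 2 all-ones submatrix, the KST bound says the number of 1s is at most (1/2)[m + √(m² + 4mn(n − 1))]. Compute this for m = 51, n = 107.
z(51, 107; 2, 2) ≤ (1/2)[51 + √(51² + 4·51·107·106)] = (1/2)[51 + √2316369] = 786.4811

Kővári–Sós–Turán: let r_1, ..., r_51 be the row sums and z = Σ r_i the total number of 1s. Each pair of columns can share at most one row with both entries 1 (else a 2×2 all-ones block appears), so Σ_i C(r_i, 2) ≤ C(107, 2) = 5671. By convexity Σ_i C(r_i, 2) ≥ 51·C(z/51, 2) = z(z − 51)/(2·51), giving z² − 51z − 51·107·106 ≤ 0 and hence z ≤ (1/2)[51 + √(2601 + 4·578442)] = (1/2)[51 + √2316369] ≈ (1/2)(51 + 1521.9622) = 786.4811.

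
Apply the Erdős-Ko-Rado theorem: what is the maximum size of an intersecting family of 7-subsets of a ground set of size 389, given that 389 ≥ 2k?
max |F| = C(388, 6) = 4558145946816

The Erdős-Ko-Rado theorem states: for n ≥ 2k, an intersecting family of k-subsets of an n-element set has size at most C(n − 1, k − 1), with equality for 'star' families {A ⊆ [n] : |A| = k, i ∈ A} (fix an element i). For n = 389, k = 7: C(388, 6) = 4558145946816.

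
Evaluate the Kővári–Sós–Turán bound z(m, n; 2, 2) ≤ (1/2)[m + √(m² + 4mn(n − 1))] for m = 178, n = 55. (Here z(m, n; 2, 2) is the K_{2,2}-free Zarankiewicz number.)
z(178, 55; 2, 2) ≤ (1/2)[178 + √(178² + 4·178·55·54)] = (1/2)[178 + √2146324] = 821.5169

Kővári–Sós–Turán: let r_1, ..., r_178 be the row sums and z = Σ r_i the total number of 1s. Each pair of columns can share at most one row with both entries 1 (else a 2×2 all-ones block appears), so Σ_i C(r_i, 2) ≤ C(55, 2) = 1485. By convexity Σ_i C(r_i, 2) ≥ 178·C(z/178, 2) = z(z − 178)/(2·178), giving z² − 178z − 178·55·54 ≤ 0 and hence z ≤ (1/2)[178 + √(31684 + 4·528660)] = (1/2)[178 + √2146324] ≈ (1/2)(178 + 1465.0338) = 821.5169.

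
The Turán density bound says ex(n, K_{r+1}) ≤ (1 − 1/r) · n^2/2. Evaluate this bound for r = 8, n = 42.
Turán density bound = (7/8) · 42^2/2 = 3087/4 ≈ 771.75

Turán's theorem: ex(n, K_{r+1}) is achieved by the complete r-partite Turán graph T(n, r) with parts as balanced as possible, and is at most (1 − 1/r) · n^2/2. For r = 8, n = 42: the density bound is (7/8) · 1764/2 = 3087/4 ≈ 771.75. The integer-valued extremum is e(T(42, 8)) = 771, which is strictly less than the density bound 3087/4 since 8 ∤ 42 (the parts of T(42, 8) cannot all be equal).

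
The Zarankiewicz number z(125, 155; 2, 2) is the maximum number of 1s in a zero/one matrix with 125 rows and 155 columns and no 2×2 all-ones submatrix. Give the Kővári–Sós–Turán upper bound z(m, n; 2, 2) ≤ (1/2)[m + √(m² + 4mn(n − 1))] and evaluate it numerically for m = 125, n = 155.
z(125, 155; 2, 2) ≤ (1/2)[125 + √(125² + 4·125·155·154)] = (1/2)[125 + √11950625] = 1790.9838

Kővári–Sós–Turán: let r_1, ..., r_125 be the row sums and z = Σ r_i the total number of 1s. Each pair of columns can share at most one row with both entries 1 (else a 2×2 all-ones block appears), so Σ_i C(r_i, 2) ≤ C(155, 2) = 11935. By convexity Σ_i C(r_i, 2) ≥ 125·C(z/125, 2) = z(z − 125)/(2·125), giving z² − 125z − 125·155·154 ≤ 0 and hence z ≤ (1/2)[125 + √(15625 + 4·2983750)] = (1/2)[125 + √11950625] ≈ (1/2)(125 + 3456.9676) = 1790.9838.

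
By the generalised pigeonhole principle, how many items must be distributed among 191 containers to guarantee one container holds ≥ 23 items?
n = (23 − 1)·191 + 1 = 4203

By the generalised pigeonhole principle, to guarantee some box contains ≥ r objects we need more than (r − 1) · k objects total. Threshold: n = (r − 1) · k + 1. With r = 23 and k = 191: n = 22 · 191 + 1 = 4202 + 1 = 4203. For n = 4202 = 22 · 191, we can put exactly 22 objects in every box, avoiding 23 in any single one — so 4203 is tight.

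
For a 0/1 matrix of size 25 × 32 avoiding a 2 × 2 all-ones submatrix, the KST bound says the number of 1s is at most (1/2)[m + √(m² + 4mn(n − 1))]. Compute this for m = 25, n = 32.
z(25, 32; 2, 2) ≤ (1/2)[25 + √(25² + 4·25·32·31)] = (1/2)[25 + √99825] = 170.4755

Kővári–Sós–Turán: let r_1, ..., r_25 be the row sums and z = Σ r_i the total number of 1s. Each pair of columns can share at most one row with both entries 1 (else a 2×2 all-ones block appears), so Σ_i C(r_i, 2) ≤ C(32, 2) = 496. By convexity Σ_i C(r_i, 2) ≥ 25·C(z/25, 2) = z(z − 25)/(2·25), giving z² − 25z − 25·32·31 ≤ 0 and hence z ≤ (1/2)[25 + √(625 + 4·24800)] = (1/2)[25 + √99825] ≈ (1/2)(25 + 315.9509) = 170.4755.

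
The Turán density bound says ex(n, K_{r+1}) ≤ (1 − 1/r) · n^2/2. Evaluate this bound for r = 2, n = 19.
Turán density bound = (1/2) · 19^2/2 = 361/4 ≈ 90.25

Turán's theorem: ex(n, K_{r+1}) is achieved by the complete r-partite Turán graph T(n, r) with parts as balanced as possible, and is at most (1 − 1/r) · n^2/2. For r = 2, n = 19: the density bound is (1/2) · 361/2 = 361/4 ≈ 90.25. The integer-valued extremum is e(T(19, 2)) = 90, which is strictly less than the density bound 361/4 since 2 ∤ 19 (the parts of T(19, 2) cannot all be equal).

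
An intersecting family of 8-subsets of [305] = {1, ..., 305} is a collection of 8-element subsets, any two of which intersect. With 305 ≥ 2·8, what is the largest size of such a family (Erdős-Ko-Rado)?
max |F| = C(304, 7) = 44408675593360

The Erdős-Ko-Rado theorem states: for n ≥ 2k, an intersecting family of k-subsets of an n-element set has size at most C(n − 1, k − 1), with equality for 'star' families {A ⊆ [n] : |A| = k, i ∈ A} (fix an element i). For n = 305, k = 8: C(304, 7) = 44408675593360.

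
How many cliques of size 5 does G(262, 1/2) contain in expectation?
E[# K_5] = C(262, 5) · (1/2)^C(5, 2) = 9900414342 / 2^10 = 4950207171/512 ≈ 9668373.380859

For each 5-subset S of vertices (there are C(262, 5) = 9900414342 such S), let X_S = 1 if S induces a K_5 (all C(5, 2) = 10 edges present). Then P(X_S = 1) = (1/2)^10 = 1/1024. By linearity of expectation, E[# K_5] = C(262, 5) · (1/2)^10 = 9900414342 / 1024 = 4950207171/512 ≈ 9668373.380859.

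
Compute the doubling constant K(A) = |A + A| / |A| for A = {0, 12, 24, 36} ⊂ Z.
K = |A + A| / |A| = 7/4

Enumerate A + A = {a + b : a, b ∈ A}. With |A| = 4, there are |A|^2 = 16 ordered sum pairs; collecting distinct values, A + A = {0, 12, 24, 36, 48, 60, 72}, so |A + A| = 7. Thus K = 7/4. Here |A + A| = 2|A| − 1 = 7, the minimum possible — so K = 7/4 is minimal, which holds iff A is an arithmetic progression.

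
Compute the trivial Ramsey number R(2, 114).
R(2, 114) = 114

R(2, k) = k for all k ≥ 2: in a 2-colouring of K_k, either some edge is red (a red K_2) or all edges are blue (a blue K_k). And K_{113} coloured all-blue has no blue K_114, so R(2, 114) > 113. Hence R(2, 114) = 114.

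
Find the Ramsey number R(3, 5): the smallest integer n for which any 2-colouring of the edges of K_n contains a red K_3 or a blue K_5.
R(3, 5) = 14

Lower bound: an explicit 2-colouring of K_{13} (typically a Paley-type or other structured construction) avoids a red K_3 and a blue K_5, showing R(3, 5) > 13.
Upper bound: the Erdős–Szekeres recurrence R(r, t') ≤ R(r−1, t') + R(r, t'−1) yields R(3, 5) ≤ 14.
Hence R(3, 5) = 14.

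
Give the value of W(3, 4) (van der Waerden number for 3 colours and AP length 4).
W(3, 4) = 293

This is a classical value, W(3, 4) = 293, established by combining an explicit 3-colouring of {1, ..., 292} with no monochromatic 4-AP (giving the lower bound W(3, 4) > 292) and a finite case analysis / exhaustive computer search showing every 3-colouring of {1, ..., 293} has such an AP.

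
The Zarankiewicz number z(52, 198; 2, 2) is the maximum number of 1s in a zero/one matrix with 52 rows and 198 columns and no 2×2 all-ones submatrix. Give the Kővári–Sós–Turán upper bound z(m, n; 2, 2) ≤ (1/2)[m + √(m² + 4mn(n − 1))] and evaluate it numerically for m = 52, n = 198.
z(52, 198; 2, 2) ≤ (1/2)[52 + √(52² + 4·52·198·197)] = (1/2)[52 + √8115952] = 1450.4255

Kővári–Sós–Turán: let r_1, ..., r_52 be the row sums and z = Σ r_i the total number of 1s. Each pair of columns can share at most one row with both entries 1 (else a 2×2 all-ones block appears), so Σ_i C(r_i, 2) ≤ C(198, 2) = 19503. By convexity Σ_i C(r_i, 2) ≥ 52·C(z/52, 2) = z(z − 52)/(2·52), giving z² − 52z − 52·198·197 ≤ 0 and hence z ≤ (1/2)[52 + √(2704 + 4·2028312)] = (1/2)[52 + √8115952] ≈ (1/2)(52 + 2848.851) = 1450.4255.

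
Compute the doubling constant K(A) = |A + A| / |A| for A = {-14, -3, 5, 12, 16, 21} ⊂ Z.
K = |A + A| / |A| = 20/6 = 10/3

Enumerate A + A = {a + b : a, b ∈ A}. With |A| = 6, there are |A|^2 = 36 ordered sum pairs; collecting distinct values, A + A = {-28, -17, -9, -6, -2, 2, 7, 9, 10, 13, 17, 18, 21, 24, 26, 28, 32, 33, 37, 42}, so |A + A| = 20. Thus K = 20/6 = 10/3. For comparison, the minimum possible |A + A| over all 6-element sets is 2·6 − 1 = 11 (so min K = 11/6), attained only by arithmetic progressions.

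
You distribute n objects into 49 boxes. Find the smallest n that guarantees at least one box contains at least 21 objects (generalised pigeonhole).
n = (21 − 1)·49 + 1 = 981

By the generalised pigeonhole principle, to guarantee some box contains ≥ r objects we need more than (r − 1) · k objects total. Threshold: n = (r − 1) · k + 1. With r = 21 and k = 49: n = 20 · 49 + 1 = 980 + 1 = 981. For n = 980 = 20 · 49, we can put exactly 20 objects in every box, avoiding 21 in any single one — so 981 is tight.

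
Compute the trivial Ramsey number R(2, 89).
R(2, 89) = 89

R(2, k) = k for all k ≥ 2: in a 2-colouring of K_k, either some edge is red (a red K_2) or all edges are blue (a blue K_k). And K_{88} coloured all-blue has no blue K_89, so R(2, 89) > 88. Hence R(2, 89) = 89.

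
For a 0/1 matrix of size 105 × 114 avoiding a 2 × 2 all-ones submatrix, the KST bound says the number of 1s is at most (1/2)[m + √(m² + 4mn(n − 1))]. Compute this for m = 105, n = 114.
z(105, 114; 2, 2) ≤ (1/2)[105 + √(105² + 4·105·114·113)] = (1/2)[105 + √5421465] = 1216.702

Kővári–Sós–Turán: let r_1, ..., r_105 be the row sums and z = Σ r_i the total number of 1s. Each pair of columns can share at most one row with both entries 1 (else a 2×2 all-ones block appears), so Σ_i C(r_i, 2) ≤ C(114, 2) = 6441. By convexity Σ_i C(r_i, 2) ≥ 105·C(z/105, 2) = z(z − 105)/(2·105), giving z² − 105z − 105·114·113 ≤ 0 and hence z ≤ (1/2)[105 + √(11025 + 4·1352610)] = (1/2)[105 + √5421465] ≈ (1/2)(105 + 2328.404) = 1216.702.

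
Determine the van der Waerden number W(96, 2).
W(96, 2) = 96 + 1 = 97

A 2-term AP is any pair of integers, so a monochromatic 2-AP exists iff some colour is used at least twice. With 96 colours, the colouring i ↦ i on {1, ..., 96} uses each colour once, avoiding any monochromatic pair, so W(96, 2) > 96. For {1, ..., 97}, pigeonhole forces two integers of the same colour, which form a monochromatic 2-AP. Hence W(96, 2) = 97.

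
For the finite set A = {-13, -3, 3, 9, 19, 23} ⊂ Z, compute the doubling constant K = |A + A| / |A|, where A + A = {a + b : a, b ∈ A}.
K = |A + A| / |A| = 19/6

Enumerate A + A = {a + b : a, b ∈ A}. With |A| = 6, there are |A|^2 = 36 ordered sum pairs; collecting distinct values, A + A = {-26, -16, -10, -6, -4, 0, 6, 10, 12, 16, 18, 20, 22, 26, 28, 32, 38, 42, 46}, so |A + A| = 19. Thus K = 19/6. For comparison, the minimum possible |A + A| over all 6-element sets is 2·6 − 1 = 11 (so min K = 11/6), attained only by arithmetic progressions.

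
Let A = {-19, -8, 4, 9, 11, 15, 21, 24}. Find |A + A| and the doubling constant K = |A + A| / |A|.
K = |A + A| / |A| = 33/8

Enumerate A + A = {a + b : a, b ∈ A}. With |A| = 8, there are |A|^2 = 64 ordered sum pairs; collecting distinct values, A + A = {-38, -27, -16, -15, -10, -8, -4, 1, 2, 3, 5, 7, 8, 13, 15, 16, 18, 19, 20, 22, 24, 25, 26, 28, 30, 32, 33, 35, 36, 39, 42, 45, 48}, so |A + A| = 33. Thus K = 33/8. For comparison, the minimum possible |A + A| over all 8-element sets is 2·8 − 1 = 15 (so min K = 15/8), attained only by arithmetic progressions.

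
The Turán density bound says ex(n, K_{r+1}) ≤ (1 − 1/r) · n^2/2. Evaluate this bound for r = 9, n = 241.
Turán density bound = (8/9) · 241^2/2 = 232324/9 ≈ 25813.7778

Turán's theorem: ex(n, K_{r+1}) is achieved by the complete r-partite Turán graph T(n, r) with parts as balanced as possible, and is at most (1 − 1/r) · n^2/2. For r = 9, n = 241: the density bound is (8/9) · 58081/2 = 232324/9 ≈ 25813.7778. The integer-valued extremum is e(T(241, 9)) = 25813, which is strictly less than the density bound 232324/9 since 9 ∤ 241 (the parts of T(241, 9) cannot all be equal).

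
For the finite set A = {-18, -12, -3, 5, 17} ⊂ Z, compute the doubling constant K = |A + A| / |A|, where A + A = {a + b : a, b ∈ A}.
K = |A + A| / |A| = 15/5 = 3

Enumerate A + A = {a + b : a, b ∈ A}. With |A| = 5, there are |A|^2 = 25 ordered sum pairs; collecting distinct values, A + A = {-36, -30, -24, -21, -15, -13, -7, -6, -1, 2, 5, 10, 14, 22, 34}, so |A + A| = 15. Thus K = 15/5 = 3. For comparison, the minimum possible |A + A| over all 5-element sets is 2·5 − 1 = 9 (so min K = 9/5), attained only by arithmetic progressions.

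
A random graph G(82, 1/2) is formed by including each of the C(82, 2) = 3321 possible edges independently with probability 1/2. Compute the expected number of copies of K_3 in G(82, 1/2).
E[# K_3] = C(82, 3) · (1/2)^C(3, 2) = 88560 / 2^3 = 11070

For each 3-subset S of vertices (there are C(82, 3) = 88560 such S), let X_S = 1 if S induces a K_3 (all C(3, 2) = 3 edges present). Then P(X_S = 1) = (1/2)^3 = 1/8. By linearity of expectation, E[# K_3] = C(82, 3) · (1/2)^3 = 88560 / 8 = 11070.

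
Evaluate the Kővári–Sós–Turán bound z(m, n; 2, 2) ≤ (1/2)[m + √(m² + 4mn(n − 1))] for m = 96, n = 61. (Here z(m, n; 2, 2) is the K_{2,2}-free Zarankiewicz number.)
z(96, 61; 2, 2) ≤ (1/2)[96 + √(96² + 4·96·61·60)] = (1/2)[96 + √1414656] = 642.6966

Kővári–Sós–Turán: let r_1, ..., r_96 be the row sums and z = Σ r_i the total number of 1s. Each pair of columns can share at most one row with both entries 1 (else a 2×2 all-ones block appears), so Σ_i C(r_i, 2) ≤ C(61, 2) = 1830. By convexity Σ_i C(r_i, 2) ≥ 96·C(z/96, 2) = z(z − 96)/(2·96), giving z² − 96z − 96·61·60 ≤ 0 and hence z ≤ (1/2)[96 + √(9216 + 4·351360)] = (1/2)[96 + √1414656] ≈ (1/2)(96 + 1189.3931) = 642.6966.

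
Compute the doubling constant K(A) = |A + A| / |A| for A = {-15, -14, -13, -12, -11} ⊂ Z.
K = |A + A| / |A| = 9/5

Enumerate A + A = {a + b : a, b ∈ A}. With |A| = 5, there are |A|^2 = 25 ordered sum pairs; collecting distinct values, A + A = {-30, -29, -28, -27, -26, -25, -24, -23, -22}, so |A + A| = 9. Thus K = 9/5. Here |A + A| = 2|A| − 1 = 9, the minimum possible — so K = 9/5 is minimal, which holds iff A is an arithmetic progression.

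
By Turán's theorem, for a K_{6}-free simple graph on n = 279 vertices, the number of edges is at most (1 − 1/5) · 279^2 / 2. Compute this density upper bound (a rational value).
Turán density bound = (4/5) · 279^2/2 = 155682/5 ≈ 31136.4

Turán's theorem: ex(n, K_{r+1}) is achieved by the complete r-partite Turán graph T(n, r) with parts as balanced as possible, and is at most (1 − 1/r) · n^2/2. For r = 5, n = 279: the density bound is (4/5) · 77841/2 = 155682/5 ≈ 31136.4. The integer-valued extremum is e(T(279, 5)) = 31136, which is strictly less than the density bound 155682/5 since 5 ∤ 279 (the parts of T(279, 5) cannot all be equal).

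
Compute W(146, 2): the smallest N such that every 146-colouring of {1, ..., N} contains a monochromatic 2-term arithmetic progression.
W(146, 2) = 146 + 1 = 147

A 2-term AP is any pair of integers, so a monochromatic 2-AP exists iff some colour is used at least twice. With 146 colours, the colouring i ↦ i on {1, ..., 146} uses each colour once, avoiding any monochromatic pair, so W(146, 2) > 146. For {1, ..., 147}, pigeonhole forces two integers of the same colour, which form a monochromatic 2-AP. Hence W(146, 2) = 147.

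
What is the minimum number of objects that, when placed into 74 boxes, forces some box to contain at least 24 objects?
n = (24 − 1)·74 + 1 = 1703

By the generalised pigeonhole principle, to guarantee some box contains ≥ r objects we need more than (r − 1) · k objects total. Threshold: n = (r − 1) · k + 1. With r = 24 and k = 74: n = 23 · 74 + 1 = 1702 + 1 = 1703. For n = 1702 = 23 · 74, we can put exactly 23 objects in every box, avoiding 24 in any single one — so 1703 is tight.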